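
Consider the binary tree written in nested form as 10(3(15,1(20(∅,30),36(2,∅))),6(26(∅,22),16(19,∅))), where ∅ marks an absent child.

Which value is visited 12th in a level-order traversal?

Level-order visits nodes level by level from the root, left to right within each level.
Level 0: 10
Level 1: 3, 6
Level 2: 15, 1, 26, 16
Level 3: 20, 36, 22, 19
Level 4: 30, 2
Full level-order sequence: 10, 3, 6, 15, 1, 26, 16, 20, 36, 22, 19, 30, 2.

30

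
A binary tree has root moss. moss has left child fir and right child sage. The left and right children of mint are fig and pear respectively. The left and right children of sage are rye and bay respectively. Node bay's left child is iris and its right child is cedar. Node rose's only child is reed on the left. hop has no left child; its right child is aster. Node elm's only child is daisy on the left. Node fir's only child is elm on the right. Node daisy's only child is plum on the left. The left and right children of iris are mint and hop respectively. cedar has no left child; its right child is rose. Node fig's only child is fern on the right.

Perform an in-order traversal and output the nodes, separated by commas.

fir, plum, daisy, elm, moss, rye, sage, fig, fern, mint, pear, iris, hop, aster, bay, cedar, reed, rose

In-order visits the left subtree, then the node, then the right subtree.
At moss: go left to fir.
  At fir: no left child.
  Visit fir.
  At fir: go right to elm.
    At elm: go left to daisy.
      At daisy: go left to plum.
        plum is a leaf — visit plum.
      Visit daisy.
      At daisy: no right child.
    Visit elm.
    At elm: no right child.
Visit moss.
At moss: go right to sage.
  At sage: go left to rye.
    rye is a leaf — visit rye.
  Visit sage.
  At sage: go right to bay.
    At bay: go left to iris.
      At iris: go left to mint.
        At mint: go left to fig.
          At fig: no left child.
          Visit fig.
          At fig: go right to fern.
            fern is a leaf — visit fern.
        Visit mint.
        At mint: go right to pear.
          pear is a leaf — visit pear.
      Visit iris.
      At iris: go right to hop.
        At hop: no left child.
        Visit hop.
        At hop: go right to aster.
          aster is a leaf — visit aster.
    Visit bay.
    At bay: go right to cedar.
      At cedar: no left child.
      Visit cedar.
      At cedar: go right to rose.
        At rose: go left to reed.
          reed is a leaf — visit reed.
        Visit rose.
        At rose: no right child.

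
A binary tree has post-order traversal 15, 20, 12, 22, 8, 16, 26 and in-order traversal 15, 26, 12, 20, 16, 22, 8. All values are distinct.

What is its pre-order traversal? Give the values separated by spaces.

The last element of post-order is the root; it splits in-order into left and right subtrees.
Root 26: left subtree has 1 node {15}, right has 5 {12, 20, 16, 22, 8}.
  Root 16: left subtree has 2 nodes {12, 20}, right has 2 {22, 8}.
    Root 12: left subtree has 0 nodes { }, right has 1 {20}.
    Root 8: left subtree has 1 node {22}, right has 0 { }.

26 15 16 12 20 8 22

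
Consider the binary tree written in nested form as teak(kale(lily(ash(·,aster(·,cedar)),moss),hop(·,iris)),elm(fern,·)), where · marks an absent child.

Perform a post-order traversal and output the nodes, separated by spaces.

cedar aster ash moss lily iris hop kale fern elm teak

Post-order visits the left subtree, then the right subtree, then the node.
At teak: go left to kale.
  At kale: go left to lily.
    At lily: go left to ash.
      At ash: no left child.
      At ash: go right to aster.
        At aster: no left child.
        At aster: go right to cedar.
          cedar is a leaf — visit cedar.
        Visit aster.
      Visit ash.
    At lily: go right to moss.
      moss is a leaf — visit moss.
    Visit lily.
  At kale: go right to hop.
    At hop: no left child.
    At hop: go right to iris.
      iris is a leaf — visit iris.
    Visit hop.
  Visit kale.
At teak: go right to elm.
  At elm: go left to fern.
    fern is a leaf — visit fern.
  At elm: no right child.
  Visit elm.
Visit teak.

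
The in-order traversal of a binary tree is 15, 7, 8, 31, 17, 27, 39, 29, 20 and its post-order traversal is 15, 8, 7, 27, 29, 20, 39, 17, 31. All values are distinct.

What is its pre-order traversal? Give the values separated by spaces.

31 7 15 8 17 39 27 20 29

The last element of post-order is the root; it splits in-order into left and right subtrees.
Root 31: left subtree has 3 nodes {15, 7, 8}, right has 5 {17, 27, 39, 29, 20}.
  Root 7: left subtree has 1 node {15}, right has 1 {8}.
  Root 17: left subtree has 0 nodes { }, right has 4 {27, 39, 29, 20}.
    Root 39: left subtree has 1 node {27}, right has 2 {29, 20}.
      Root 20: left subtree has 1 node {29}, right has 0 { }.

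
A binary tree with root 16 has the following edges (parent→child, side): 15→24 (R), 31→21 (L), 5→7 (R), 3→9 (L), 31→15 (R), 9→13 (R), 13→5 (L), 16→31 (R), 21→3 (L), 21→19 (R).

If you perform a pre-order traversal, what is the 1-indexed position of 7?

8

Pre-order visits the node, then its left subtree, then its right subtree.
Visit 16.
At 16: no left child.
At 16: go right to 31.
  Visit 31.
  At 31: go left to 21.
    Visit 21.
    At 21: go left to 3.
      Visit 3.
      At 3: go left to 9.
        Visit 9.
        At 9: no left child.
        At 9: go right to 13.
          Visit 13.
          At 13: go left to 5.
            Visit 5.
            At 5: no left child.
            At 5: go right to 7.
              7 is a leaf — visit 7.
          At 13: no right child.
      At 3: no right child.
    At 21: go right to 19.
      19 is a leaf — visit 19.
  At 31: go right to 15.
    Visit 15.
    At 15: no left child.
    At 15: go right to 24.
      24 is a leaf — visit 24.
Full pre-order sequence: 16, 31, 21, 3, 9, 13, 5, 7, 19, 15, 24.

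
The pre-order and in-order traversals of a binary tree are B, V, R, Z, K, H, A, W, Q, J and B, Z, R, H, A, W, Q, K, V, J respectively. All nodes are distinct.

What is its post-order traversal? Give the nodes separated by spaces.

Z Q W A H K R J V B

The first element of pre-order is the root; it splits in-order into left and right subtrees.
Root B: left subtree has 0 nodes { }, right has 9 {Z, R, H, A, W, Q, K, V, J}.
  Root V: left subtree has 7 nodes {Z, R, H, A, W, Q, K}, right has 1 {J}.
    Root R: left subtree has 1 node {Z}, right has 5 {H, A, W, Q, K}.
      Root K: left subtree has 4 nodes {H, A, W, Q}, right has 0 { }.
        Root H: left subtree has 0 nodes { }, right has 3 {A, W, Q}.
          Root A: left subtree has 0 nodes { }, right has 2 {W, Q}.
            Root W: left subtree has 0 nodes { }, right has 1 {Q}.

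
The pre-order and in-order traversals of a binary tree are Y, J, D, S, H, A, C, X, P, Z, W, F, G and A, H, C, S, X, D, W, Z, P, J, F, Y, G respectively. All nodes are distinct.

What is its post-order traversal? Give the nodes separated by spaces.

A C H X S W Z P D F J G Y

The first element of pre-order is the root; it splits in-order into left and right subtrees.
Root Y: left subtree has 11 nodes {A, H, C, S, X, D, W, Z, P, J, F}, right has 1 {G}.
  Root J: left subtree has 9 nodes {A, H, C, S, X, D, W, Z, P}, right has 1 {F}.
    Root D: left subtree has 5 nodes {A, H, C, S, X}, right has 3 {W, Z, P}.
      Root S: left subtree has 3 nodes {A, H, C}, right has 1 {X}.
        Root H: left subtree has 1 node {A}, right has 1 {C}.
      Root P: left subtree has 2 nodes {W, Z}, right has 0 { }.
        Root Z: left subtree has 1 node {W}, right has 0 { }.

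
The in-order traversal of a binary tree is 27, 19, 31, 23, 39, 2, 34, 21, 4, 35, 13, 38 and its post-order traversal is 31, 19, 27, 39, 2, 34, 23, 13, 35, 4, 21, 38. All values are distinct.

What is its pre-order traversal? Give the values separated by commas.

The last element of post-order is the root; it splits in-order into left and right subtrees.
Root 38: left subtree has 11 nodes {27, 19, 31, 23, 39, 2, 34, 21, 4, 35, 13}, right has 0 { }.
  Root 21: left subtree has 7 nodes {27, 19, 31, 23, 39, 2, 34}, right has 3 {4, 35, 13}.
    Root 23: left subtree has 3 nodes {27, 19, 31}, right has 3 {39, 2, 34}.
      Root 27: left subtree has 0 nodes { }, right has 2 {19, 31}.
        Root 19: left subtree has 0 nodes { }, right has 1 {31}.
      Root 34: left subtree has 2 nodes {39, 2}, right has 0 { }.
        Root 2: left subtree has 1 node {39}, right has 0 { }.
    Root 4: left subtree has 0 nodes { }, right has 2 {35, 13}.
      Root 35: left subtree has 0 nodes { }, right has 1 {13}.

38, 21, 23, 27, 19, 31, 34, 2, 39, 4, 35, 13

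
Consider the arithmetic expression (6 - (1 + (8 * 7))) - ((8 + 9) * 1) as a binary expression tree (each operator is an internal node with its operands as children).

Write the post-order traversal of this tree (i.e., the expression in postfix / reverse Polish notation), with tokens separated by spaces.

Post-order on an expression tree gives postfix notation: for each operator, emit left operand, right operand, then the operator.

6 1 8 7 * + - 8 9 + 1 * -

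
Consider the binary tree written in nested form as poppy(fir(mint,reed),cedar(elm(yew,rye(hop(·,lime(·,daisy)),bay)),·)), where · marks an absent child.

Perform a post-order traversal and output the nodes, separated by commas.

Post-order visits the left subtree, then the right subtree, then the node.
At poppy: go left to fir.
  At fir: go left to mint.
    mint is a leaf — visit mint.
  At fir: go right to reed.
    reed is a leaf — visit reed.
  Visit fir.
At poppy: go right to cedar.
  At cedar: go left to elm.
    At elm: go left to yew.
      yew is a leaf — visit yew.
    At elm: go right to rye.
      At rye: go left to hop.
        At hop: no left child.
        At hop: go right to lime.
          At lime: no left child.
          At lime: go right to daisy.
            daisy is a leaf — visit daisy.
          Visit lime.
        Visit hop.
      At rye: go right to bay.
        bay is a leaf — visit bay.
      Visit rye.
    Visit elm.
  At cedar: no right child.
  Visit cedar.
Visit poppy.

mint, reed, fir, yew, daisy, lime, hop, bay, rye, elm, cedar, poppy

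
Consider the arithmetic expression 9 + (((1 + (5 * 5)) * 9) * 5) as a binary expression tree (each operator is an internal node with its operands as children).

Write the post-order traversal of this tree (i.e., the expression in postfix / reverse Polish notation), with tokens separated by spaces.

Post-order on an expression tree gives postfix notation: for each operator, emit left operand, right operand, then the operator.

9 1 5 5 * + 9 * 5 * +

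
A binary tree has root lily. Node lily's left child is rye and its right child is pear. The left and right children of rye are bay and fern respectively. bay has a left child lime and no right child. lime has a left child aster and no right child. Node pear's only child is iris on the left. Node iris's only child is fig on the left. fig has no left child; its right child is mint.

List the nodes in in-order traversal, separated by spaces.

In-order visits the left subtree, then the node, then the right subtree.
At lily: go left to rye.
  At rye: go left to bay.
    At bay: go left to lime.
      At lime: go left to aster.
        aster is a leaf — visit aster.
      Visit lime.
      At lime: no right child.
    Visit bay.
    At bay: no right child.
  Visit rye.
  At rye: go right to fern.
    fern is a leaf — visit fern.
Visit lily.
At lily: go right to pear.
  At pear: go left to iris.
    At iris: go left to fig.
      At fig: no left child.
      Visit fig.
      At fig: go right to mint.
        mint is a leaf — visit mint.
    Visit iris.
    At iris: no right child.
  Visit pear.
  At pear: no right child.

aster lime bay rye fern lily fig mint iris pear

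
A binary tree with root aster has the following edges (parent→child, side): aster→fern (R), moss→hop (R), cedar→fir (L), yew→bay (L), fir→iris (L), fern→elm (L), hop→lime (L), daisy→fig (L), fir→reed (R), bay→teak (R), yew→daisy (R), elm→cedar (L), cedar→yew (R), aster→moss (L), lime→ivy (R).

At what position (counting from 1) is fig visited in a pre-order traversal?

Pre-order visits the node, then its left subtree, then its right subtree.
Visit aster.
At aster: go left to moss.
  Visit moss.
  At moss: no left child.
  At moss: go right to hop.
    Visit hop.
    At hop: go left to lime.
      Visit lime.
      At lime: no left child.
      At lime: go right to ivy.
        ivy is a leaf — visit ivy.
    At hop: no right child.
At aster: go right to fern.
  Visit fern.
  At fern: go left to elm.
    Visit elm.
    At elm: go left to cedar.
      Visit cedar.
      At cedar: go left to fir.
        Visit fir.
        At fir: go left to iris.
          iris is a leaf — visit iris.
        At fir: go right to reed.
          reed is a leaf — visit reed.
      At cedar: go right to yew.
        Visit yew.
        At yew: go left to bay.
          Visit bay.
          At bay: no left child.
          At bay: go right to teak.
            teak is a leaf — visit teak.
        At yew: go right to daisy.
          Visit daisy.
          At daisy: go left to fig.
            fig is a leaf — visit fig.
          At daisy: no right child.
    At elm: no right child.
  At fern: no right child.
Full pre-order sequence: aster, moss, hop, lime, ivy, fern, elm, cedar, fir, iris, reed, yew, bay, teak, daisy, fig.

16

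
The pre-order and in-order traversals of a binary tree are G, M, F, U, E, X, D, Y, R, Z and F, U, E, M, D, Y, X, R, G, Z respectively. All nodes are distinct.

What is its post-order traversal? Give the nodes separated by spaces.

The first element of pre-order is the root; it splits in-order into left and right subtrees.
Root G: left subtree has 8 nodes {F, U, E, M, D, Y, X, R}, right has 1 {Z}.
  Root M: left subtree has 3 nodes {F, U, E}, right has 4 {D, Y, X, R}.
    Root F: left subtree has 0 nodes { }, right has 2 {U, E}.
      Root U: left subtree has 0 nodes { }, right has 1 {E}.
    Root X: left subtree has 2 nodes {D, Y}, right has 1 {R}.
      Root D: left subtree has 0 nodes { }, right has 1 {Y}.

E U F Y D R X M Z G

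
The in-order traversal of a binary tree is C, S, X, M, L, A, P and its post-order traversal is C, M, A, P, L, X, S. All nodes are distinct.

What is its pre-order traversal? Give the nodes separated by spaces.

The last element of post-order is the root; it splits in-order into left and right subtrees.
Root S: left subtree has 1 node {C}, right has 5 {X, M, L, A, P}.
  Root X: left subtree has 0 nodes { }, right has 4 {M, L, A, P}.
    Root L: left subtree has 1 node {M}, right has 2 {A, P}.
      Root P: left subtree has 1 node {A}, right has 0 { }.

S C X L M P A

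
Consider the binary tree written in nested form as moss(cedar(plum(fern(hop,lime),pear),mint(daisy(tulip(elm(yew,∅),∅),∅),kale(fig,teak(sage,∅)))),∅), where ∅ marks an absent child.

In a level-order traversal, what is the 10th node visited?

Level-order visits nodes level by level from the root, left to right within each level.
Level 0: moss
Level 1: cedar
Level 2: plum, mint
Level 3: fern, pear, daisy, kale
Level 4: hop, lime, tulip, fig, teak
Level 5: elm, sage
Level 6: yew
Full level-order sequence: moss, cedar, plum, mint, fern, pear, daisy, kale, hop, lime, tulip, fig, teak, elm, sage, yew.

lime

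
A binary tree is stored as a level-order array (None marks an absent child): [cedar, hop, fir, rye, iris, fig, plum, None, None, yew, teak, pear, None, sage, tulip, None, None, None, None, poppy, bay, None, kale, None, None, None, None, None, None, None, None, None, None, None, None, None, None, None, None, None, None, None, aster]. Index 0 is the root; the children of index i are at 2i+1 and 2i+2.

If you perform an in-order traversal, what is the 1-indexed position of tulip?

In-order visits the left subtree, then the node, then the right subtree.
At cedar: go left to hop.
  At hop: go left to rye.
    rye is a leaf — visit rye.
  Visit hop.
  At hop: go right to iris.
    At iris: go left to yew.
      At yew: go left to poppy.
        poppy is a leaf — visit poppy.
      Visit yew.
      At yew: go right to bay.
        At bay: no left child.
        Visit bay.
        At bay: go right to aster.
          aster is a leaf — visit aster.
    Visit iris.
    At iris: go right to teak.
      At teak: no left child.
      Visit teak.
      At teak: go right to kale.
        kale is a leaf — visit kale.
Visit cedar.
At cedar: go right to fir.
  At fir: go left to fig.
    At fig: go left to pear.
      pear is a leaf — visit pear.
    Visit fig.
    At fig: no right child.
  Visit fir.
  At fir: go right to plum.
    At plum: go left to sage.
      sage is a leaf — visit sage.
    Visit plum.
    At plum: go right to tulip.
      tulip is a leaf — visit tulip.
Full in-order sequence: rye, hop, poppy, yew, bay, aster, iris, teak, kale, cedar, pear, fig, fir, sage, plum, tulip.

16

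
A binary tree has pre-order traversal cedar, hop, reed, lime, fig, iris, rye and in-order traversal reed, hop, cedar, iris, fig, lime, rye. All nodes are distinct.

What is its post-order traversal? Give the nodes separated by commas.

The first element of pre-order is the root; it splits in-order into left and right subtrees.
Root cedar: left subtree has 2 nodes {reed, hop}, right has 4 {iris, fig, lime, rye}.
  Root hop: left subtree has 1 node {reed}, right has 0 { }.
  Root lime: left subtree has 2 nodes {iris, fig}, right has 1 {rye}.
    Root fig: left subtree has 1 node {iris}, right has 0 { }.

reed, hop, iris, fig, rye, lime, cedar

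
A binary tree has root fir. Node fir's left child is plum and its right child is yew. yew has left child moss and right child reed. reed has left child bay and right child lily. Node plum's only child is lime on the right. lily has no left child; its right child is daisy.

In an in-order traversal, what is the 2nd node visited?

lime

In-order visits the left subtree, then the node, then the right subtree.
At fir: go left to plum.
  At plum: no left child.
  Visit plum.
  At plum: go right to lime.
    lime is a leaf — visit lime.
Visit fir.
At fir: go right to yew.
  At yew: go left to moss.
    moss is a leaf — visit moss.
  Visit yew.
  At yew: go right to reed.
    At reed: go left to bay.
      bay is a leaf — visit bay.
    Visit reed.
    At reed: go right to lily.
      At lily: no left child.
      Visit lily.
      At lily: go right to daisy.
        daisy is a leaf — visit daisy.
Full in-order sequence: plum, lime, fir, moss, yew, bay, reed, lily, daisy.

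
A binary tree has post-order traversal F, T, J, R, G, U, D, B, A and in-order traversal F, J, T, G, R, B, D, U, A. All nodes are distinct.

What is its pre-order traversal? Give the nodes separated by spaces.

A B G J F T R D U

The last element of post-order is the root; it splits in-order into left and right subtrees.
Root A: left subtree has 8 nodes {F, J, T, G, R, B, D, U}, right has 0 { }.
  Root B: left subtree has 5 nodes {F, J, T, G, R}, right has 2 {D, U}.
    Root G: left subtree has 3 nodes {F, J, T}, right has 1 {R}.
      Root J: left subtree has 1 node {F}, right has 1 {T}.
    Root D: left subtree has 0 nodes { }, right has 1 {U}.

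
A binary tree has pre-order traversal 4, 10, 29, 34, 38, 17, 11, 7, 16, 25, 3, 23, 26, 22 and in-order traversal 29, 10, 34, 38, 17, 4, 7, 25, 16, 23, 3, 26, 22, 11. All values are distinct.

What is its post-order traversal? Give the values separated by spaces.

29 17 38 34 10 25 23 22 26 3 16 7 11 4

The first element of pre-order is the root; it splits in-order into left and right subtrees.
Root 4: left subtree has 5 nodes {29, 10, 34, 38, 17}, right has 8 {7, 25, 16, 23, 3, 26, 22, 11}.
  Root 10: left subtree has 1 node {29}, right has 3 {34, 38, 17}.
    Root 34: left subtree has 0 nodes { }, right has 2 {38, 17}.
      Root 38: left subtree has 0 nodes { }, right has 1 {17}.
  Root 11: left subtree has 7 nodes {7, 25, 16, 23, 3, 26, 22}, right has 0 { }.
    Root 7: left subtree has 0 nodes { }, right has 6 {25, 16, 23, 3, 26, 22}.
      Root 16: left subtree has 1 node {25}, right has 4 {23, 3, 26, 22}.
        Root 3: left subtree has 1 node {23}, right has 2 {26, 22}.
          Root 26: left subtree has 0 nodes { }, right has 1 {22}.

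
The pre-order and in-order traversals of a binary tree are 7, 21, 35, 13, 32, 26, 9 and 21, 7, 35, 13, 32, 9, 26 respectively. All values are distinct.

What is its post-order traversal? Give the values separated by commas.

The first element of pre-order is the root; it splits in-order into left and right subtrees.
Root 7: left subtree has 1 node {21}, right has 5 {35, 13, 32, 9, 26}.
  Root 35: left subtree has 0 nodes { }, right has 4 {13, 32, 9, 26}.
    Root 13: left subtree has 0 nodes { }, right has 3 {32, 9, 26}.
      Root 32: left subtree has 0 nodes { }, right has 2 {9, 26}.
        Root 26: left subtree has 1 node {9}, right has 0 { }.

21, 9, 26, 32, 13, 35, 7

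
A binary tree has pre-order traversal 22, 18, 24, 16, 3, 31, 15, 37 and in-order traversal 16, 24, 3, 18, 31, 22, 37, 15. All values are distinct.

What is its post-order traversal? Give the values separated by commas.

16, 3, 24, 31, 18, 37, 15, 22

The first element of pre-order is the root; it splits in-order into left and right subtrees.
Root 22: left subtree has 5 nodes {16, 24, 3, 18, 31}, right has 2 {37, 15}.
  Root 18: left subtree has 3 nodes {16, 24, 3}, right has 1 {31}.
    Root 24: left subtree has 1 node {16}, right has 1 {3}.
  Root 15: left subtree has 1 node {37}, right has 0 { }.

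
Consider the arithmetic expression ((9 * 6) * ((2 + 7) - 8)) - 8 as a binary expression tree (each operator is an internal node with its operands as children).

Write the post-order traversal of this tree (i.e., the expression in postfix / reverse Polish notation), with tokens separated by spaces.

Post-order on an expression tree gives postfix notation: for each operator, emit left operand, right operand, then the operator.

9 6 * 2 7 + 8 - * 8 -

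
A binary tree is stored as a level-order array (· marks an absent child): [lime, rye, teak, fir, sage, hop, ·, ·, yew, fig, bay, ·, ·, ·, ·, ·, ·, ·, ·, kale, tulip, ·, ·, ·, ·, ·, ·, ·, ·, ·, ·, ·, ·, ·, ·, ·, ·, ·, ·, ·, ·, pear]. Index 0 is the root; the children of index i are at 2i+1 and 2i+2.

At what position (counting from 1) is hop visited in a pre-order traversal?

12

Pre-order visits the node, then its left subtree, then its right subtree.
Visit lime.
At lime: go left to rye.
  Visit rye.
  At rye: go left to fir.
    Visit fir.
    At fir: no left child.
    At fir: go right to yew.
      yew is a leaf — visit yew.
  At rye: go right to sage.
    Visit sage.
    At sage: go left to fig.
      Visit fig.
      At fig: go left to kale.
        kale is a leaf — visit kale.
      At fig: go right to tulip.
        Visit tulip.
        At tulip: go left to pear.
          pear is a leaf — visit pear.
        At tulip: no right child.
    At sage: go right to bay.
      bay is a leaf — visit bay.
At lime: go right to teak.
  Visit teak.
  At teak: go left to hop.
    hop is a leaf — visit hop.
  At teak: no right child.
Full pre-order sequence: lime, rye, fir, yew, sage, fig, kale, tulip, pear, bay, teak, hop.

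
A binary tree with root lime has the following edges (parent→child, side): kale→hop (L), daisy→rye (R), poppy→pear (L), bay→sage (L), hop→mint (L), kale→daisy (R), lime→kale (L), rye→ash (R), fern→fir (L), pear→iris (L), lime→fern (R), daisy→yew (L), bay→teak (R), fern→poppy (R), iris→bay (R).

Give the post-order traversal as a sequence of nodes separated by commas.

Post-order visits the left subtree, then the right subtree, then the node.
At lime: go left to kale.
  At kale: go left to hop.
    At hop: go left to mint.
      mint is a leaf — visit mint.
    At hop: no right child.
    Visit hop.
  At kale: go right to daisy.
    At daisy: go left to yew.
      yew is a leaf — visit yew.
    At daisy: go right to rye.
      At rye: no left child.
      At rye: go right to ash.
        ash is a leaf — visit ash.
      Visit rye.
    Visit daisy.
  Visit kale.
At lime: go right to fern.
  At fern: go left to fir.
    fir is a leaf — visit fir.
  At fern: go right to poppy.
    At poppy: go left to pear.
      At pear: go left to iris.
        At iris: no left child.
        At iris: go right to bay.
          At bay: go left to sage.
            sage is a leaf — visit sage.
          At bay: go right to teak.
            teak is a leaf — visit teak.
          Visit bay.
        Visit iris.
      At pear: no right child.
      Visit pear.
    At poppy: no right child.
    Visit poppy.
  Visit fern.
Visit lime.

mint, hop, yew, ash, rye, daisy, kale, fir, sage, teak, bay, iris, pear, poppy, fern, lime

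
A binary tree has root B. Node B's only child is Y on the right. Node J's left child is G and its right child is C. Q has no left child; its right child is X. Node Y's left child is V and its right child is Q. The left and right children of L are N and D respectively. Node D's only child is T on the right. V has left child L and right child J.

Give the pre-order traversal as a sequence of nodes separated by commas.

Pre-order visits the node, then its left subtree, then its right subtree.
Visit B.
At B: no left child.
At B: go right to Y.
  Visit Y.
  At Y: go left to V.
    Visit V.
    At V: go left to L.
      Visit L.
      At L: go left to N.
        N is a leaf — visit N.
      At L: go right to D.
        Visit D.
        At D: no left child.
        At D: go right to T.
          T is a leaf — visit T.
    At V: go right to J.
      Visit J.
      At J: go left to G.
        G is a leaf — visit G.
      At J: go right to C.
        C is a leaf — visit C.
  At Y: go right to Q.
    Visit Q.
    At Q: no left child.
    At Q: go right to X.
      X is a leaf — visit X.

B, Y, V, L, N, D, T, J, G, C, Q, X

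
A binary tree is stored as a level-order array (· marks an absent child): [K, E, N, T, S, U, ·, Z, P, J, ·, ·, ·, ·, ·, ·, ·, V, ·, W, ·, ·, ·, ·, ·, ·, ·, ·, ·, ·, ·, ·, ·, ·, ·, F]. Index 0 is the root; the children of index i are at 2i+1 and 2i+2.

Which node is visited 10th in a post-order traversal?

U

Post-order visits the left subtree, then the right subtree, then the node.
At K: go left to E.
  At E: go left to T.
    At T: go left to Z.
      Z is a leaf — visit Z.
    At T: go right to P.
      At P: go left to V.
        At V: go left to F.
          F is a leaf — visit F.
        At V: no right child.
        Visit V.
      At P: no right child.
      Visit P.
    Visit T.
  At E: go right to S.
    At S: go left to J.
      At J: go left to W.
        W is a leaf — visit W.
      At J: no right child.
      Visit J.
    At S: no right child.
    Visit S.
  Visit E.
At K: go right to N.
  At N: go left to U.
    U is a leaf — visit U.
  At N: no right child.
  Visit N.
Visit K.
Full post-order sequence: Z, F, V, P, T, W, J, S, E, U, N, K.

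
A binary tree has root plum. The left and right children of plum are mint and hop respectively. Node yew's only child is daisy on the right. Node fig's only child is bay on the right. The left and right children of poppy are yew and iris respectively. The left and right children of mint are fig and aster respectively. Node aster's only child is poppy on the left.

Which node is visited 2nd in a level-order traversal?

mint

Level-order visits nodes level by level from the root, left to right within each level.
Level 0: plum
Level 1: mint, hop
Level 2: fig, aster
Level 3: bay, poppy
Level 4: yew, iris
Level 5: daisy
Full level-order sequence: plum, mint, hop, fig, aster, bay, poppy, yew, iris, daisy.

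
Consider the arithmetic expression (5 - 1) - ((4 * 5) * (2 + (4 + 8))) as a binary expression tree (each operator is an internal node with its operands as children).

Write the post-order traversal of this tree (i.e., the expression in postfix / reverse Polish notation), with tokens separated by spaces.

Post-order on an expression tree gives postfix notation: for each operator, emit left operand, right operand, then the operator.

5 1 - 4 5 * 2 4 8 + + * -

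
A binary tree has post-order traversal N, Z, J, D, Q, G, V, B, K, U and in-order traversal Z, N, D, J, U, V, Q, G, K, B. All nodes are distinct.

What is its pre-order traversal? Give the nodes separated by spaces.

U D Z N J K V G Q B

The last element of post-order is the root; it splits in-order into left and right subtrees.
Root U: left subtree has 4 nodes {Z, N, D, J}, right has 5 {V, Q, G, K, B}.
  Root D: left subtree has 2 nodes {Z, N}, right has 1 {J}.
    Root Z: left subtree has 0 nodes { }, right has 1 {N}.
  Root K: left subtree has 3 nodes {V, Q, G}, right has 1 {B}.
    Root V: left subtree has 0 nodes { }, right has 2 {Q, G}.
      Root G: left subtree has 1 node {Q}, right has 0 { }.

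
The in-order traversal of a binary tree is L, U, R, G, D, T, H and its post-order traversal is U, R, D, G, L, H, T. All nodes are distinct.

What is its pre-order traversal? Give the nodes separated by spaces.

T L G R U D H

The last element of post-order is the root; it splits in-order into left and right subtrees.
Root T: left subtree has 5 nodes {L, U, R, G, D}, right has 1 {H}.
  Root L: left subtree has 0 nodes { }, right has 4 {U, R, G, D}.
    Root G: left subtree has 2 nodes {U, R}, right has 1 {D}.
      Root R: left subtree has 1 node {U}, right has 0 { }.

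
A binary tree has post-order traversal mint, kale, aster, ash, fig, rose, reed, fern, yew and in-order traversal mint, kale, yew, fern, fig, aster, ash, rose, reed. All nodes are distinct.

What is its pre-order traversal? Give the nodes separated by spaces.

The last element of post-order is the root; it splits in-order into left and right subtrees.
Root yew: left subtree has 2 nodes {mint, kale}, right has 6 {fern, fig, aster, ash, rose, reed}.
  Root kale: left subtree has 1 node {mint}, right has 0 { }.
  Root fern: left subtree has 0 nodes { }, right has 5 {fig, aster, ash, rose, reed}.
    Root reed: left subtree has 4 nodes {fig, aster, ash, rose}, right has 0 { }.
      Root rose: left subtree has 3 nodes {fig, aster, ash}, right has 0 { }.
        Root fig: left subtree has 0 nodes { }, right has 2 {aster, ash}.
          Root ash: left subtree has 1 node {aster}, right has 0 { }.

yew kale mint fern reed rose fig ash aster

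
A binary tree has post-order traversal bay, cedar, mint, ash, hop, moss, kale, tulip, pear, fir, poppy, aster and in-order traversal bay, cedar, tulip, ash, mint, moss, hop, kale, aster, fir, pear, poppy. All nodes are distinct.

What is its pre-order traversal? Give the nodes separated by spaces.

The last element of post-order is the root; it splits in-order into left and right subtrees.
Root aster: left subtree has 8 nodes {bay, cedar, tulip, ash, mint, moss, hop, kale}, right has 3 {fir, pear, poppy}.
  Root tulip: left subtree has 2 nodes {bay, cedar}, right has 5 {ash, mint, moss, hop, kale}.
    Root cedar: left subtree has 1 node {bay}, right has 0 { }.
    Root kale: left subtree has 4 nodes {ash, mint, moss, hop}, right has 0 { }.
      Root moss: left subtree has 2 nodes {ash, mint}, right has 1 {hop}.
        Root ash: left subtree has 0 nodes { }, right has 1 {mint}.
  Root poppy: left subtree has 2 nodes {fir, pear}, right has 0 { }.
    Root fir: left subtree has 0 nodes { }, right has 1 {pear}.

aster tulip cedar bay kale moss ash mint hop poppy fir pear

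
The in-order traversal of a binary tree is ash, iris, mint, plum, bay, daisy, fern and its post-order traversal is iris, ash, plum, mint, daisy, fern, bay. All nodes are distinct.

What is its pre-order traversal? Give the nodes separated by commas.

The last element of post-order is the root; it splits in-order into left and right subtrees.
Root bay: left subtree has 4 nodes {ash, iris, mint, plum}, right has 2 {daisy, fern}.
  Root mint: left subtree has 2 nodes {ash, iris}, right has 1 {plum}.
    Root ash: left subtree has 0 nodes { }, right has 1 {iris}.
  Root fern: left subtree has 1 node {daisy}, right has 0 { }.

bay, mint, ash, iris, plum, fern, daisy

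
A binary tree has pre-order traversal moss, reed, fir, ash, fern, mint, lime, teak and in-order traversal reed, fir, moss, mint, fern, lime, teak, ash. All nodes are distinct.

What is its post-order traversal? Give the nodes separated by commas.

The first element of pre-order is the root; it splits in-order into left and right subtrees.
Root moss: left subtree has 2 nodes {reed, fir}, right has 5 {mint, fern, lime, teak, ash}.
  Root reed: left subtree has 0 nodes { }, right has 1 {fir}.
  Root ash: left subtree has 4 nodes {mint, fern, lime, teak}, right has 0 { }.
    Root fern: left subtree has 1 node {mint}, right has 2 {lime, teak}.
      Root lime: left subtree has 0 nodes { }, right has 1 {teak}.

fir, reed, mint, teak, lime, fern, ash, moss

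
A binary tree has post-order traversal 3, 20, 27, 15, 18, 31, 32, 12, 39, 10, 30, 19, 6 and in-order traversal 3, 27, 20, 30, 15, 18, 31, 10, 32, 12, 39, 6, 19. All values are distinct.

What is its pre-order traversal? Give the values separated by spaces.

6 30 27 3 20 10 31 18 15 39 12 32 19

The last element of post-order is the root; it splits in-order into left and right subtrees.
Root 6: left subtree has 11 nodes {3, 27, 20, 30, 15, 18, 31, 10, 32, 12, 39}, right has 1 {19}.
  Root 30: left subtree has 3 nodes {3, 27, 20}, right has 7 {15, 18, 31, 10, 32, 12, 39}.
    Root 27: left subtree has 1 node {3}, right has 1 {20}.
    Root 10: left subtree has 3 nodes {15, 18, 31}, right has 3 {32, 12, 39}.
      Root 31: left subtree has 2 nodes {15, 18}, right has 0 { }.
        Root 18: left subtree has 1 node {15}, right has 0 { }.
      Root 39: left subtree has 2 nodes {32, 12}, right has 0 { }.
        Root 12: left subtree has 1 node {32}, right has 0 { }.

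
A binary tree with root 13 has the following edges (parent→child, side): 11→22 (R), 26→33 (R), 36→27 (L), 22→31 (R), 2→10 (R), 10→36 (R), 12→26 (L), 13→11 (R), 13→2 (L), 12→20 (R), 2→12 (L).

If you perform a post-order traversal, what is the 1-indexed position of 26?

2

Post-order visits the left subtree, then the right subtree, then the node.
At 13: go left to 2.
  At 2: go left to 12.
    At 12: go left to 26.
      At 26: no left child.
      At 26: go right to 33.
        33 is a leaf — visit 33.
      Visit 26.
    At 12: go right to 20.
      20 is a leaf — visit 20.
    Visit 12.
  At 2: go right to 10.
    At 10: no left child.
    At 10: go right to 36.
      At 36: go left to 27.
        27 is a leaf — visit 27.
      At 36: no right child.
      Visit 36.
    Visit 10.
  Visit 2.
At 13: go right to 11.
  At 11: no left child.
  At 11: go right to 22.
    At 22: no left child.
    At 22: go right to 31.
      31 is a leaf — visit 31.
    Visit 22.
  Visit 11.
Visit 13.
Full post-order sequence: 33, 26, 20, 12, 27, 36, 10, 2, 31, 22, 11, 13.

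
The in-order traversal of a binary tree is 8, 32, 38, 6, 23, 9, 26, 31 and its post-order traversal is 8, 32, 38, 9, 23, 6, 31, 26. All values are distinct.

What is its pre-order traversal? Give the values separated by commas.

26, 6, 38, 32, 8, 23, 9, 31

The last element of post-order is the root; it splits in-order into left and right subtrees.
Root 26: left subtree has 6 nodes {8, 32, 38, 6, 23, 9}, right has 1 {31}.
  Root 6: left subtree has 3 nodes {8, 32, 38}, right has 2 {23, 9}.
    Root 38: left subtree has 2 nodes {8, 32}, right has 0 { }.
      Root 32: left subtree has 1 node {8}, right has 0 { }.
    Root 23: left subtree has 0 nodes { }, right has 1 {9}.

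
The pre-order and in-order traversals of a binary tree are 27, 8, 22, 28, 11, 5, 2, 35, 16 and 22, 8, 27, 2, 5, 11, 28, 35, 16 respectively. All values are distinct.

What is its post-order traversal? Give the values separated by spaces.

22 8 2 5 11 16 35 28 27

The first element of pre-order is the root; it splits in-order into left and right subtrees.
Root 27: left subtree has 2 nodes {22, 8}, right has 6 {2, 5, 11, 28, 35, 16}.
  Root 8: left subtree has 1 node {22}, right has 0 { }.
  Root 28: left subtree has 3 nodes {2, 5, 11}, right has 2 {35, 16}.
    Root 11: left subtree has 2 nodes {2, 5}, right has 0 { }.
      Root 5: left subtree has 1 node {2}, right has 0 { }.
    Root 35: left subtree has 0 nodes { }, right has 1 {16}.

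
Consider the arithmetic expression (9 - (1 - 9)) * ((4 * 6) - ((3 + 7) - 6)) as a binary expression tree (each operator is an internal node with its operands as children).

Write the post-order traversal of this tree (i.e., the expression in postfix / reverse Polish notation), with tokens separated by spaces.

Post-order on an expression tree gives postfix notation: for each operator, emit left operand, right operand, then the operator.

9 1 9 - - 4 6 * 3 7 + 6 - - *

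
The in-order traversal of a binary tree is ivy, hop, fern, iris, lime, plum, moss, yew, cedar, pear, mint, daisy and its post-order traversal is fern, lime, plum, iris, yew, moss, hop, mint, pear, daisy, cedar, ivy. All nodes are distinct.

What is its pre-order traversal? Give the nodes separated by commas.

The last element of post-order is the root; it splits in-order into left and right subtrees.
Root ivy: left subtree has 0 nodes { }, right has 11 {hop, fern, iris, lime, plum, moss, yew, cedar, pear, mint, daisy}.
  Root cedar: left subtree has 7 nodes {hop, fern, iris, lime, plum, moss, yew}, right has 3 {pear, mint, daisy}.
    Root hop: left subtree has 0 nodes { }, right has 6 {fern, iris, lime, plum, moss, yew}.
      Root moss: left subtree has 4 nodes {fern, iris, lime, plum}, right has 1 {yew}.
        Root iris: left subtree has 1 node {fern}, right has 2 {lime, plum}.
          Root plum: left subtree has 1 node {lime}, right has 0 { }.
    Root daisy: left subtree has 2 nodes {pear, mint}, right has 0 { }.
      Root pear: left subtree has 0 nodes { }, right has 1 {mint}.

ivy, cedar, hop, moss, iris, fern, plum, lime, yew, daisy, pear, mint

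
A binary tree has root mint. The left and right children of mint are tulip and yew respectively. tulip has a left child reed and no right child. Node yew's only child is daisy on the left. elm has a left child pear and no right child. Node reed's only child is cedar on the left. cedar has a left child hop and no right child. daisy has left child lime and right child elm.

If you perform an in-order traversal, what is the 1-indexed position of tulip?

In-order visits the left subtree, then the node, then the right subtree.
At mint: go left to tulip.
  At tulip: go left to reed.
    At reed: go left to cedar.
      At cedar: go left to hop.
        hop is a leaf — visit hop.
      Visit cedar.
      At cedar: no right child.
    Visit reed.
    At reed: no right child.
  Visit tulip.
  At tulip: no right child.
Visit mint.
At mint: go right to yew.
  At yew: go left to daisy.
    At daisy: go left to lime.
      lime is a leaf — visit lime.
    Visit daisy.
    At daisy: go right to elm.
      At elm: go left to pear.
        pear is a leaf — visit pear.
      Visit elm.
      At elm: no right child.
  Visit yew.
  At yew: no right child.
Full in-order sequence: hop, cedar, reed, tulip, mint, lime, daisy, pear, elm, yew.

4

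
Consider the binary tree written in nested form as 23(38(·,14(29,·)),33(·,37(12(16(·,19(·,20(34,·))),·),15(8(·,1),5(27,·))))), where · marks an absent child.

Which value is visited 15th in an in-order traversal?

27

In-order visits the left subtree, then the node, then the right subtree.
At 23: go left to 38.
  At 38: no left child.
  Visit 38.
  At 38: go right to 14.
    At 14: go left to 29.
      29 is a leaf — visit 29.
    Visit 14.
    At 14: no right child.
Visit 23.
At 23: go right to 33.
  At 33: no left child.
  Visit 33.
  At 33: go right to 37.
    At 37: go left to 12.
      At 12: go left to 16.
        At 16: no left child.
        Visit 16.
        At 16: go right to 19.
          At 19: no left child.
          Visit 19.
          At 19: go right to 20.
            At 20: go left to 34.
              34 is a leaf — visit 34.
            Visit 20.
            At 20: no right child.
      Visit 12.
      At 12: no right child.
    Visit 37.
    At 37: go right to 15.
      At 15: go left to 8.
        At 8: no left child.
        Visit 8.
        At 8: go right to 1.
          1 is a leaf — visit 1.
      Visit 15.
      At 15: go right to 5.
        At 5: go left to 27.
          27 is a leaf — visit 27.
        Visit 5.
        At 5: no right child.
Full in-order sequence: 38, 29, 14, 23, 33, 16, 19, 34, 20, 12, 37, 8, 1, 15, 27, 5.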